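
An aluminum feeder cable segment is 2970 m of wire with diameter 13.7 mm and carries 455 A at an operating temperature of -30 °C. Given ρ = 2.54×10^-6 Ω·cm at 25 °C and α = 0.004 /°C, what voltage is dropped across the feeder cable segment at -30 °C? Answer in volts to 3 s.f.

182 V

ρ = 2.54×10^-6 Ω·cm = 2.54×10^-8 Ω·m
A = π(d/2)² = π(6.8500e-03 m)² = 1.474e-04 m²
R₍25₎ = ρL/A = (2.54×10^-8)(2970)/(1.474e-04) = 0.5118 Ω
R₍-30₎ = R₍25₎(1 + αΔT) = 0.5118 × (1 + 0.004×-55) = 0.3992 Ω
V = IR = 455 × 0.3992 = 182 V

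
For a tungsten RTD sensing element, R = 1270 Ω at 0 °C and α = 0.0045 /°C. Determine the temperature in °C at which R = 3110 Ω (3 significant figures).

R = R₀(1 + α(T − T₀)) ⇒ T = T₀ + (R/R₀ − 1)/α
T = 0 + (3110/1270 − 1)/0.0045 = 0 + (1.449)/0.0045 = 322 °C

322 °C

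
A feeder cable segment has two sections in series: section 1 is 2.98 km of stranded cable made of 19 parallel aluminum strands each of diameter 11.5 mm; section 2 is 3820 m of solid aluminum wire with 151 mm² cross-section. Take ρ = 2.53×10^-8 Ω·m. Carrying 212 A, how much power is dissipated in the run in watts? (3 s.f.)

Section 1: A_strand = π(5.7500e-03)² = 1.039e-04 m²; R₁ = ρL/(N·A_s) = (2.53×10^-8)(2980)/(19×1.039e-04) = 0.0382 Ω
Section 2: A = 151 mm² = 1.510e-04 m²
R₂ = (2.53×10^-8)(3820)/(1.510e-04) = 0.64 Ω
R = R₁ + R₂ = 0.6782 Ω
P = I²R = (212)² × 0.6782 = 30500 W

30500 W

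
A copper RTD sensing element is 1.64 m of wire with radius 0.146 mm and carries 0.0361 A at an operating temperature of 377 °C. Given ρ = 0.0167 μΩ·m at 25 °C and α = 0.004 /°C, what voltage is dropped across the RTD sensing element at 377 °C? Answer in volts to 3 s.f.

ρ = 0.0167 μΩ·m = 1.67×10^-8 Ω·m
A = πr² = π(1.4600e-04 m)² = 6.697e-08 m²
R₍25₎ = ρL/A = (1.67×10^-8)(1.64)/(6.697e-08) = 0.409 Ω
R₍377₎ = R₍25₎(1 + αΔT) = 0.409 × (1 + 0.004×352) = 0.9848 Ω
V = IR = 0.0361 × 0.9848 = 0.0356 V

0.0356 V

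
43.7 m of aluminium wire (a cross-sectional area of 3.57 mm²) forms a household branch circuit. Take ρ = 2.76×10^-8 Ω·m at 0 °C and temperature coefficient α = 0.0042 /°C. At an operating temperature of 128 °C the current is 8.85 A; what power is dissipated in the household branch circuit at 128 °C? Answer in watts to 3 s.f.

40.7 W

A = 3.57 mm² = 3.570e-06 m²
R₍0₎ = ρL/A = (2.76×10^-8)(43.7)/(3.570e-06) = 0.3378 Ω
R₍128₎ = R₍0₎(1 + αΔT) = 0.3378 × (1 + 0.0042×128) = 0.5195 Ω
P = I²R = (8.85)² × 0.5195 = 40.7 W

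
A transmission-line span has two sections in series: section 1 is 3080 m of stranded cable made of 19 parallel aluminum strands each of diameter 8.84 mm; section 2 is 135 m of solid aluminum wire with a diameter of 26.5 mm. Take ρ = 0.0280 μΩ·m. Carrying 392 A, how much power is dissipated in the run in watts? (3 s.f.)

ρ = 0.0280 μΩ·m = 2.80×10^-8 Ω·m
Section 1: A_strand = π(4.4200e-03)² = 6.138e-05 m²; R₁ = ρL/(N·A_s) = (2.80×10^-8)(3080)/(19×6.138e-05) = 0.07395 Ω
Section 2: A = π(d/2)² = π(1.3250e-02 m)² = 5.515e-04 m²
R₂ = (2.80×10^-8)(135)/(5.515e-04) = 0.006853 Ω
R = R₁ + R₂ = 0.08081 Ω
P = I²R = (392)² × 0.08081 = 12400 W

12400 W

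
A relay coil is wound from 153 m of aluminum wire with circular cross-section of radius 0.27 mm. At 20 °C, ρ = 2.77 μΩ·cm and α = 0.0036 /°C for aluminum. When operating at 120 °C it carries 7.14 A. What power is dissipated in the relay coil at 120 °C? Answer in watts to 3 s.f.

ρ = 2.77 μΩ·cm = 2.77×10^-8 Ω·m
A = πr² = π(2.7000e-04 m)² = 2.290e-07 m²
R₍20₎ = ρL/A = (2.77×10^-8)(153)/(2.290e-07) = 18.51 Ω
R₍120₎ = R₍20₎(1 + αΔT) = 18.51 × (1 + 0.0036×100) = 25.17 Ω
P = I²R = (7.14)² × 25.17 = 1280 W

1280 W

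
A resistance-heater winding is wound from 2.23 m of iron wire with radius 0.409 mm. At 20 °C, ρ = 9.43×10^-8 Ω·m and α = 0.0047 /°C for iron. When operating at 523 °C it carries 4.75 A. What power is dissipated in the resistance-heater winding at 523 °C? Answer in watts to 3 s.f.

A = πr² = π(4.0900e-04 m)² = 5.255e-07 m²
R₍20₎ = ρL/A = (9.43×10^-8)(2.23)/(5.255e-07) = 0.4001 Ω
R₍523₎ = R₍20₎(1 + αΔT) = 0.4001 × (1 + 0.0047×503) = 1.346 Ω
P = I²R = (4.75)² × 1.346 = 30.4 W

30.4 W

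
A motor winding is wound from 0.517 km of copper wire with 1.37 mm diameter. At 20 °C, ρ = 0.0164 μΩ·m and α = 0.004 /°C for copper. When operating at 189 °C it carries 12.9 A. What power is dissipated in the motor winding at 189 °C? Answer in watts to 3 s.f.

1600 W

ρ = 0.0164 μΩ·m = 1.64×10^-8 Ω·m
A = π(d/2)² = π(6.8500e-04 m)² = 1.474e-06 m²
R₍20₎ = ρL/A = (1.64×10^-8)(517)/(1.474e-06) = 5.752 Ω
R₍189₎ = R₍20₎(1 + αΔT) = 5.752 × (1 + 0.004×169) = 9.64 Ω
P = I²R = (12.9)² × 9.64 = 1600 W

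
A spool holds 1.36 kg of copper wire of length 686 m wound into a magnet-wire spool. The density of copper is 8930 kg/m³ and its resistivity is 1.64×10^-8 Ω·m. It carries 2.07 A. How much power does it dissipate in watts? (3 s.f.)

217 W

A = m/(density·L) = 1.36/(8930×686) = 2.2201e-07 m²
R = ρL/A = (1.64×10^-8)(686)/(2.2201e-07) = 50.68 Ω
P = I²R = (2.07)² × 50.68 = 217 W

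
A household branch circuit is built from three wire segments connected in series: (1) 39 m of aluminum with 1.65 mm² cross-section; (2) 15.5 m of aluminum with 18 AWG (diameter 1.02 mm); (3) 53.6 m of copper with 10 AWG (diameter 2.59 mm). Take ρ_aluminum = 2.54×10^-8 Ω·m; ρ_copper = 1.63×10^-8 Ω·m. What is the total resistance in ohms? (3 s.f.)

Seg 1: A = 1.65 mm² = 1.650e-06 m²
R_1 = (2.54×10^-8)(39)/(1.650e-06) = 0.6004 Ω
Seg 2: A = π(1.02/2 mm)² = π(5.1000e-04 m)² = 8.171e-07 m²
R_2 = (2.54×10^-8)(15.5)/(8.171e-07) = 0.4818 Ω
Seg 3: A = π(2.59/2 mm)² = π(1.2950e-03 m)² = 5.269e-06 m²
R_3 = (1.63×10^-8)(53.6)/(5.269e-06) = 0.1658 Ω
R_total = R_1 + R_2 + R_3 = 1.25 Ω

1.25 Ω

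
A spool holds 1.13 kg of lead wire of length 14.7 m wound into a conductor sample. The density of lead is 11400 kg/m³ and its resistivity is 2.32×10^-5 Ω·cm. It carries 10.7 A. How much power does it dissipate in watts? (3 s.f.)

57.9 W

ρ = 2.32×10^-5 Ω·cm = 2.32×10^-7 Ω·m
A = m/(density·L) = 1.13/(11400×14.7) = 6.7430e-06 m²
R = ρL/A = (2.32×10^-7)(14.7)/(6.7430e-06) = 0.5058 Ω
P = I²R = (10.7)² × 0.5058 = 57.9 W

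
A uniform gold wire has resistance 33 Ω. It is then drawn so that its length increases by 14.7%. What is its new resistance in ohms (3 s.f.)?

43.4 Ω

k = 1 + 14.7/100 = 1.147; volume constant ⇒ A' = A/k, so R' = k²R.
R' = 1.316 × 33 = 43.4 Ω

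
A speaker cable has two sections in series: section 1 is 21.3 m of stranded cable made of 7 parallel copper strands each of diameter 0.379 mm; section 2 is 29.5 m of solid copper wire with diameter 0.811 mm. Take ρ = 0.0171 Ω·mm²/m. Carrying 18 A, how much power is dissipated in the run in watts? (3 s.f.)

466 W

ρ = 0.0171 Ω·mm²/m = 1.71×10^-8 Ω·m
Section 1: A_strand = π(1.8950e-04)² = 1.128e-07 m²; R₁ = ρL/(N·A_s) = (1.71×10^-8)(21.3)/(7×1.128e-07) = 0.4612 Ω
Section 2: A = π(d/2)² = π(4.0550e-04 m)² = 5.166e-07 m²
R₂ = (1.71×10^-8)(29.5)/(5.166e-07) = 0.9765 Ω
R = R₁ + R₂ = 1.438 Ω
P = I²R = (18)² × 1.438 = 466 W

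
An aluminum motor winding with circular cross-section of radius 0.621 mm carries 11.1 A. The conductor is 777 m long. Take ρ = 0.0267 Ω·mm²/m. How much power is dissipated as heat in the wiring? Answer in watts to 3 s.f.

2110 W

ρ = 0.0267 Ω·mm²/m = 2.67×10^-8 Ω·m
A = πr² = π(6.2100e-04 m)² = 1.212e-06 m²
R = ρL/A = (2.67×10^-8)(777)/(1.212e-06) = 17.12 Ω
P = I²R = (11.1)² × 17.12 = 2110 W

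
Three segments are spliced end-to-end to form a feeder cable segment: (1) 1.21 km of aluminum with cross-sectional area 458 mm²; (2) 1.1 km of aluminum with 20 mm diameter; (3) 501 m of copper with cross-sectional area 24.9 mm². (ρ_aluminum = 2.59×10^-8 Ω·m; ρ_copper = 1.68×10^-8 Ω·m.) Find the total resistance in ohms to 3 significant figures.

0.497 Ω

Seg 1: A = 458 mm² = 4.580e-04 m²
R_1 = (2.59×10^-8)(1210)/(4.580e-04) = 0.06843 Ω
Seg 2: A = π(d/2)² = π(1.0000e-02 m)² = 3.142e-04 m²
R_2 = (2.59×10^-8)(1100)/(3.142e-04) = 0.09069 Ω
Seg 3: A = 24.9 mm² = 2.490e-05 m²
R_3 = (1.68×10^-8)(501)/(2.490e-05) = 0.338 Ω
R_total = R_1 + R_2 + R_3 = 0.497 Ω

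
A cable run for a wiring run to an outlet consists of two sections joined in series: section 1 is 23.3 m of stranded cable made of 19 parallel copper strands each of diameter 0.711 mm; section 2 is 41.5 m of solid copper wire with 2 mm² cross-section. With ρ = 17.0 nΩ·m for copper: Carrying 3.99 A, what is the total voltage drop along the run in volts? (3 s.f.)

ρ = 17.0 nΩ·m = 1.70×10^-8 Ω·m
Section 1: A_strand = π(3.5550e-04)² = 3.970e-07 m²; R₁ = ρL/(N·A_s) = (1.70×10^-8)(23.3)/(19×3.970e-07) = 0.05251 Ω
Section 2: A = 2 mm² = 2.000e-06 m²
R₂ = (1.70×10^-8)(41.5)/(2.000e-06) = 0.3528 Ω
R = R₁ + R₂ = 0.4053 Ω
V = IR = 3.99 × 0.4053 = 1.62 V

1.62 V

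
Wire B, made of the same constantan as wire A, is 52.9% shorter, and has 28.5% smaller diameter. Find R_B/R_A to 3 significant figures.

0.921

R ∝ L/d², so R_B/R_A = (1 − 52.9/100) × (1 − 28.5/100)⁻²
= 0.471 × 1.956 = 0.921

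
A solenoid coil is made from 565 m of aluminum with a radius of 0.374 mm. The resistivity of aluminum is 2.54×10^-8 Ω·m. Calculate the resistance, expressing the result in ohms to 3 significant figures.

A = πr² = π(3.7400e-04 m)² = 4.394e-07 m²
R = ρL/A = (2.54×10^-8)(565 m)/(4.394e-07 m²) = 32.7 Ω

32.7 Ω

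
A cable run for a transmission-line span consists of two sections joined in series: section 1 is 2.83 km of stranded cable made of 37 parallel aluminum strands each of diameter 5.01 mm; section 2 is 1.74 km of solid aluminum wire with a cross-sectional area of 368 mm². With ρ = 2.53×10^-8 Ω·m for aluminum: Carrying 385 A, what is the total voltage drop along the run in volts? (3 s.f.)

83.8 V

Section 1: A_strand = π(2.5050e-03)² = 1.971e-05 m²; R₁ = ρL/(N·A_s) = (2.53×10^-8)(2830)/(37×1.971e-05) = 0.09816 Ω
Section 2: A = 368 mm² = 3.680e-04 m²
R₂ = (2.53×10^-8)(1740)/(3.680e-04) = 0.1196 Ω
R = R₁ + R₂ = 0.2178 Ω
V = IR = 385 × 0.2178 = 83.8 V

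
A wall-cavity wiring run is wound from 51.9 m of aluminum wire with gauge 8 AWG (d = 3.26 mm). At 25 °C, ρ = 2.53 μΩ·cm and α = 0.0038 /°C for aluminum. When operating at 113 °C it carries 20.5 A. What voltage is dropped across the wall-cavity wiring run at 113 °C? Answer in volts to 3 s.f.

ρ = 2.53 μΩ·cm = 2.53×10^-8 Ω·m
A = π(3.26/2 mm)² = π(1.6300e-03 m)² = 8.347e-06 m²
R₍25₎ = ρL/A = (2.53×10^-8)(51.9)/(8.347e-06) = 0.1573 Ω
R₍113₎ = R₍25₎(1 + αΔT) = 0.1573 × (1 + 0.0038×88) = 0.2099 Ω
V = IR = 20.5 × 0.2099 = 4.30 V

4.30 V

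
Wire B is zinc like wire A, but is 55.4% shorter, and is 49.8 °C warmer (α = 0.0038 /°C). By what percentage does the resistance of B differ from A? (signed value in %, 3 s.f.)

R ∝ ρL/d² with ρ ∝ (1+αΔT), so R_B/R_A = (1 − 55.4/100) × (1 + 0.0038×49.8)
= 0.446 × 1.189 = 0.5304
(R_B − R_A)/R_A = 0.5304 − 1 = -47.0%

-47.0%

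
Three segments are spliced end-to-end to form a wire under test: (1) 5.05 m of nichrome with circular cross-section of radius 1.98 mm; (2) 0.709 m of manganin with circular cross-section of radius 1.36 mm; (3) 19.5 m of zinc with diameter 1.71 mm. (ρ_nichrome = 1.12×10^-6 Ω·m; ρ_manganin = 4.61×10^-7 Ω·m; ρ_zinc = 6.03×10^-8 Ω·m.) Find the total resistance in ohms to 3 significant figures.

Seg 1: A = πr² = π(1.9800e-03 m)² = 1.232e-05 m²
R_1 = (1.12×10^-6)(5.05)/(1.232e-05) = 0.4592 Ω
Seg 2: A = πr² = π(1.3600e-03 m)² = 5.811e-06 m²
R_2 = (4.61×10^-7)(0.709)/(5.811e-06) = 0.05625 Ω
Seg 3: A = π(d/2)² = π(8.5500e-04 m)² = 2.297e-06 m²
R_3 = (6.03×10^-8)(19.5)/(2.297e-06) = 0.512 Ω
R_total = R_1 + R_2 + R_3 = 1.03 Ω

1.03 Ω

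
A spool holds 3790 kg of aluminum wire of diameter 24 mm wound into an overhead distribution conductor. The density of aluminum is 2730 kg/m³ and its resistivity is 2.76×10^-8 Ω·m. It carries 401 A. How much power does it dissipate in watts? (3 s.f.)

30100 W

A = π(d/2)² = π(1.2000e-02 m)² = 4.5239e-04 m²
L = m/(density·A) = 3790/(2730×4.5239e-04) = 3069 m
R = ρL/A = (2.76×10^-8)(3069)/(4.5239e-04) = 0.1872 Ω
P = I²R = (401)² × 0.1872 = 30100 W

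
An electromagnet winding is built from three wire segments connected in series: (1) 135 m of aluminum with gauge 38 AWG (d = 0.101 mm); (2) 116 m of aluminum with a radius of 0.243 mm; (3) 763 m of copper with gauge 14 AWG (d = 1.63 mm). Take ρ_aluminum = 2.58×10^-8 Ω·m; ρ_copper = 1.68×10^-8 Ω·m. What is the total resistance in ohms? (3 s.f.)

457 Ω

Seg 1: A = π(0.101/2 mm)² = π(5.0500e-05 m)² = 8.012e-09 m²
R_1 = (2.58×10^-8)(135)/(8.012e-09) = 434.7 Ω
Seg 2: A = πr² = π(2.4300e-04 m)² = 1.855e-07 m²
R_2 = (2.58×10^-8)(116)/(1.855e-07) = 16.13 Ω
Seg 3: A = π(1.63/2 mm)² = π(8.1500e-04 m)² = 2.087e-06 m²
R_3 = (1.68×10^-8)(763)/(2.087e-06) = 6.143 Ω
R_total = R_1 + R_2 + R_3 = 457 Ω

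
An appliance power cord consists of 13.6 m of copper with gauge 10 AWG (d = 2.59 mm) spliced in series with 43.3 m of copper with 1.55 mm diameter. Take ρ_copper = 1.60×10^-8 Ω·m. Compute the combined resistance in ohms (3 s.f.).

Segment 1: A = π(2.59/2 mm)² = π(1.2950e-03 m)² = 5.269e-06 m²
R₁ = ρL/A = (1.60×10^-8)(13.6)/(5.269e-06) = 0.0413 Ω
Segment 2: A = π(d/2)² = π(7.7500e-04 m)² = 1.887e-06 m²
R₂ = (1.60×10^-8)(43.3)/(1.887e-06) = 0.3672 Ω
R = R₁ + R₂ = 0.408 Ω

0.408 Ω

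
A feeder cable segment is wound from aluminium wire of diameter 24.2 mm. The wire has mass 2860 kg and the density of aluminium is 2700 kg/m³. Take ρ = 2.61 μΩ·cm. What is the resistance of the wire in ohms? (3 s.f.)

0.131 Ω

ρ = 2.61 μΩ·cm = 2.61×10^-8 Ω·m
A = π(d/2)² = π(1.2100e-02 m)² = 4.5996e-04 m²
L = m/(density·A) = 2860/(2700×4.5996e-04) = 2303 m
R = ρL/A = (2.61×10^-8)(2303)/(4.5996e-04) = 0.131 Ω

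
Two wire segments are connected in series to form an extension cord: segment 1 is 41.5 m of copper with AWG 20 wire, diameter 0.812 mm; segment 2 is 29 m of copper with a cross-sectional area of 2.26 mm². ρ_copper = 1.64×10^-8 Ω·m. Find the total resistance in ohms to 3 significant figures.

1.52 Ω

Segment 1: A = π(0.812/2 mm)² = π(4.0600e-04 m)² = 5.178e-07 m²
R₁ = ρL/A = (1.64×10^-8)(41.5)/(5.178e-07) = 1.314 Ω
Segment 2: A = 2.26 mm² = 2.260e-06 m²
R₂ = (1.64×10^-8)(29)/(2.260e-06) = 0.2104 Ω
R = R₁ + R₂ = 1.52 Ω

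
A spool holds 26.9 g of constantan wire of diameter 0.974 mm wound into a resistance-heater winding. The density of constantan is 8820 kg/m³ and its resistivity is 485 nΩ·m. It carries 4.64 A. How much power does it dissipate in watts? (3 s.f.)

57.4 W

ρ = 485 nΩ·m = 4.85×10^-7 Ω·m
A = π(d/2)² = π(4.8700e-04 m)² = 7.4509e-07 m²
L = m/(density·A) = 0.0269/(8820×7.4509e-07) = 4.093 m
R = ρL/A = (4.85×10^-7)(4.093)/(7.4509e-07) = 2.664 Ω
P = I²R = (4.64)² × 2.664 = 57.4 W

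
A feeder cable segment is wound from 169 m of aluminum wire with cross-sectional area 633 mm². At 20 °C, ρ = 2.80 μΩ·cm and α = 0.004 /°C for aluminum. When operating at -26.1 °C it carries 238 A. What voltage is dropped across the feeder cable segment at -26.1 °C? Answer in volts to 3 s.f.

1.45 V

ρ = 2.80 μΩ·cm = 2.80×10^-8 Ω·m
A = 633 mm² = 6.330e-04 m²
R₍20₎ = ρL/A = (2.80×10^-8)(169)/(6.330e-04) = 0.007476 Ω
R₍-26.1₎ = R₍20₎(1 + αΔT) = 0.007476 × (1 + 0.004×-46.1) = 0.006097 Ω
V = IR = 238 × 0.006097 = 1.45 V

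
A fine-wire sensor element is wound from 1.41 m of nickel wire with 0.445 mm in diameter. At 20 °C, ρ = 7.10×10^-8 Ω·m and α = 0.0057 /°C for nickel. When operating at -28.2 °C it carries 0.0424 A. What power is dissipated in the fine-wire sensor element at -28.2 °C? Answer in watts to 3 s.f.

A = π(d/2)² = π(2.2250e-04 m)² = 1.555e-07 m²
R₍20₎ = ρL/A = (7.10×10^-8)(1.41)/(1.555e-07) = 0.6437 Ω
R₍-28.2₎ = R₍20₎(1 + αΔT) = 0.6437 × (1 + 0.0057×-48.2) = 0.4668 Ω
P = I²R = (0.0424)² × 0.4668 = 8.39×10^-4 W

8.39×10^-4 W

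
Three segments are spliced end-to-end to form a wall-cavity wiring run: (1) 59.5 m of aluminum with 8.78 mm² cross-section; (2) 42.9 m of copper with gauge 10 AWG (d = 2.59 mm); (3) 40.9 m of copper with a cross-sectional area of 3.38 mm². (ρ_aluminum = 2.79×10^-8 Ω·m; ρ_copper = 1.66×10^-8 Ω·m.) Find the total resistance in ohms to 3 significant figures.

Seg 1: A = 8.78 mm² = 8.780e-06 m²
R_1 = (2.79×10^-8)(59.5)/(8.780e-06) = 0.1891 Ω
Seg 2: A = π(2.59/2 mm)² = π(1.2950e-03 m)² = 5.269e-06 m²
R_2 = (1.66×10^-8)(42.9)/(5.269e-06) = 0.1352 Ω
Seg 3: A = 3.38 mm² = 3.380e-06 m²
R_3 = (1.66×10^-8)(40.9)/(3.380e-06) = 0.2009 Ω
R_total = R_1 + R_2 + R_3 = 0.525 Ω

0.525 Ω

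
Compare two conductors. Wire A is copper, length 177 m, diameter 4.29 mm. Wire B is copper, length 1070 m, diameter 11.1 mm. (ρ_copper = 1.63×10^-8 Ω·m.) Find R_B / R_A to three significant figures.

R ∝ ρL/d², so R_B/R_A = (L_B/L_A) × (d_A/d_B)²
= (1070/177) × (4.29/11.1)² = 0.903

0.903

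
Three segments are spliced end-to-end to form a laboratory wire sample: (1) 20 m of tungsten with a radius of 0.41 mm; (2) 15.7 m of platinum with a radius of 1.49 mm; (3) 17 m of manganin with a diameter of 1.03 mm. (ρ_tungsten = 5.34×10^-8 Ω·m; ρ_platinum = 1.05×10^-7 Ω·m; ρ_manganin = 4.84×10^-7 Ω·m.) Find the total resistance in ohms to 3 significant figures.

Seg 1: A = πr² = π(4.1000e-04 m)² = 5.281e-07 m²
R_1 = (5.34×10^-8)(20)/(5.281e-07) = 2.022 Ω
Seg 2: A = πr² = π(1.4900e-03 m)² = 6.975e-06 m²
R_2 = (1.05×10^-7)(15.7)/(6.975e-06) = 0.2364 Ω
Seg 3: A = π(d/2)² = π(5.1500e-04 m)² = 8.332e-07 m²
R_3 = (4.84×10^-7)(17)/(8.332e-07) = 9.875 Ω
R_total = R_1 + R_2 + R_3 = 12.1 Ω

12.1 Ω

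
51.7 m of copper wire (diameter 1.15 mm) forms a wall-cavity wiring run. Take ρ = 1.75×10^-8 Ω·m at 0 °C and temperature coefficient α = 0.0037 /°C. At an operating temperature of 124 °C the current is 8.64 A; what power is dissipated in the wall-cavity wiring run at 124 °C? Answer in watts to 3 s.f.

A = π(d/2)² = π(5.7500e-04 m)² = 1.039e-06 m²
R₍0₎ = ρL/A = (1.75×10^-8)(51.7)/(1.039e-06) = 0.871 Ω
R₍124₎ = R₍0₎(1 + αΔT) = 0.871 × (1 + 0.0037×124) = 1.271 Ω
P = I²R = (8.64)² × 1.271 = 94.9 W

94.9 W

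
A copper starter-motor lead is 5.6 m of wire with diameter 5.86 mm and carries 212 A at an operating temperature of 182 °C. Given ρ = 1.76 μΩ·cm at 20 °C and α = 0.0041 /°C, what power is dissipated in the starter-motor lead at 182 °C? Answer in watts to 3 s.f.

ρ = 1.76 μΩ·cm = 1.76×10^-8 Ω·m
A = π(d/2)² = π(2.9300e-03 m)² = 2.697e-05 m²
R₍20₎ = ρL/A = (1.76×10^-8)(5.6)/(2.697e-05) = 0.003654 Ω
R₍182₎ = R₍20₎(1 + αΔT) = 0.003654 × (1 + 0.0041×162) = 0.006082 Ω
P = I²R = (212)² × 0.006082 = 273 W

273 W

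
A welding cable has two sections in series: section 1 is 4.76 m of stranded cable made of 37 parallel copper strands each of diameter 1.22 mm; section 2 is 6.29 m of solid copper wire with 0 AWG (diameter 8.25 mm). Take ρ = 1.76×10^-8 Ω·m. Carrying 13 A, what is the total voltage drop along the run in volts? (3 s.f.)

Section 1: A_strand = π(6.1000e-04)² = 1.169e-06 m²; R₁ = ρL/(N·A_s) = (1.76×10^-8)(4.76)/(37×1.169e-06) = 0.001937 Ω
Section 2: A = π(8.25/2 mm)² = π(4.1250e-03 m)² = 5.346e-05 m²
R₂ = (1.76×10^-8)(6.29)/(5.346e-05) = 0.002071 Ω
R = R₁ + R₂ = 0.004008 Ω
V = IR = 13 × 0.004008 = 0.0521 V

0.0521 V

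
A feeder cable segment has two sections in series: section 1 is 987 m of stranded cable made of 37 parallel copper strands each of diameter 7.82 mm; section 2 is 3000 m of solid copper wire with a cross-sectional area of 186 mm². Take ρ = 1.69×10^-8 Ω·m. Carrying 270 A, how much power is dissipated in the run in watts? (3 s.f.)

Section 1: A_strand = π(3.9100e-03)² = 4.803e-05 m²; R₁ = ρL/(N·A_s) = (1.69×10^-8)(987)/(37×4.803e-05) = 0.009386 Ω
Section 2: A = 186 mm² = 1.860e-04 m²
R₂ = (1.69×10^-8)(3000)/(1.860e-04) = 0.2726 Ω
R = R₁ + R₂ = 0.282 Ω
P = I²R = (270)² × 0.282 = 20600 W

20600 W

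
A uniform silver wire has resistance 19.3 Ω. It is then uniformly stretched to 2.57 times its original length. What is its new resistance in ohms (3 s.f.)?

Volume constant ⇒ A' = A/k with k = 2.57. R' = ρ(kL)/(A/k) = k²R.
R' = 6.605 × 19.3 = 127 Ω

127 Ω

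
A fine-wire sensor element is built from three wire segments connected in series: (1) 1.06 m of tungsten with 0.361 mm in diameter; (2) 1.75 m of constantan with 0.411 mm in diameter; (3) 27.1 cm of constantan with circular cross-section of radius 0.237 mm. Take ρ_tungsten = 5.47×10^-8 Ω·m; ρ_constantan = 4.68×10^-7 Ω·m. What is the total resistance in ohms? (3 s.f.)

7.46 Ω

Seg 1: A = π(d/2)² = π(1.8050e-04 m)² = 1.024e-07 m²
R_1 = (5.47×10^-8)(1.06)/(1.024e-07) = 0.5665 Ω
Seg 2: A = π(d/2)² = π(2.0550e-04 m)² = 1.327e-07 m²
R_2 = (4.68×10^-7)(1.75)/(1.327e-07) = 6.173 Ω
Seg 3: A = πr² = π(2.3700e-04 m)² = 1.765e-07 m²
R_3 = (4.68×10^-7)(0.271)/(1.765e-07) = 0.7187 Ω
R_total = R_1 + R_2 + R_3 = 7.46 Ω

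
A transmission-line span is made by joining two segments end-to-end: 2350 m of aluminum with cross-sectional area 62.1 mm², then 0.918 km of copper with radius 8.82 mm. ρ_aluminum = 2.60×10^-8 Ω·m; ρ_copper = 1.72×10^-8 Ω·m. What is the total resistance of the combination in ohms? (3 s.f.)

Segment 1: A = 62.1 mm² = 6.210e-05 m²
R₁ = ρL/A = (2.60×10^-8)(2350)/(6.210e-05) = 0.9839 Ω
Segment 2: A = πr² = π(8.8200e-03 m)² = 2.444e-04 m²
R₂ = (1.72×10^-8)(918)/(2.444e-04) = 0.06461 Ω
R = R₁ + R₂ = 1.05 Ω

1.05 Ω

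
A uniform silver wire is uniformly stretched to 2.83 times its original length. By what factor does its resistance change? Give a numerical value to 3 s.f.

8.01

Volume constant ⇒ A' = A/k with k = 2.83. R' = ρ(kL)/(A/k) = k²R.
Factor = 8.01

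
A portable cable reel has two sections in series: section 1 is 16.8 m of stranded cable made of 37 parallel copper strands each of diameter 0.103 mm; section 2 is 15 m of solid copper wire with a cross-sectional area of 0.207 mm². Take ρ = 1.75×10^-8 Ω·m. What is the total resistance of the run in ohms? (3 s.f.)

2.22 Ω

Section 1: A_strand = π(5.1500e-05)² = 8.332e-09 m²; R₁ = ρL/(N·A_s) = (1.75×10^-8)(16.8)/(37×8.332e-09) = 0.9536 Ω
Section 2: A = 0.207 mm² = 2.070e-07 m²
R₂ = (1.75×10^-8)(15)/(2.070e-07) = 1.268 Ω
R = R₁ + R₂ = 2.22 Ω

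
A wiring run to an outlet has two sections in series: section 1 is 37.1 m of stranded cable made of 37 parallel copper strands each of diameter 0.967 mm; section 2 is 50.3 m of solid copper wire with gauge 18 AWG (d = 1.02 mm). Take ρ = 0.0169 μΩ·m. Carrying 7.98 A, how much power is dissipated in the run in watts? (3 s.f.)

ρ = 0.0169 μΩ·m = 1.69×10^-8 Ω·m
Section 1: A_strand = π(4.8350e-04)² = 7.344e-07 m²; R₁ = ρL/(N·A_s) = (1.69×10^-8)(37.1)/(37×7.344e-07) = 0.02307 Ω
Section 2: A = π(1.02/2 mm)² = π(5.1000e-04 m)² = 8.171e-07 m²
R₂ = (1.69×10^-8)(50.3)/(8.171e-07) = 1.04 Ω
R = R₁ + R₂ = 1.063 Ω
P = I²R = (7.98)² × 1.063 = 67.7 W

67.7 W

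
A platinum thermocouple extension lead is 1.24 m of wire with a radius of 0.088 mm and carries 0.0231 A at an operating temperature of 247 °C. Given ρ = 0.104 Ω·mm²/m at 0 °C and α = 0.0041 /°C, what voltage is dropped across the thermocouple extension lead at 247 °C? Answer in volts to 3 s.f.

0.246 V

ρ = 0.104 Ω·mm²/m = 1.04×10^-7 Ω·m
A = πr² = π(8.8000e-05 m)² = 2.433e-08 m²
R₍0₎ = ρL/A = (1.04×10^-7)(1.24)/(2.433e-08) = 5.301 Ω
R₍247₎ = R₍0₎(1 + αΔT) = 5.301 × (1 + 0.0041×247) = 10.67 Ω
V = IR = 0.0231 × 10.67 = 0.246 V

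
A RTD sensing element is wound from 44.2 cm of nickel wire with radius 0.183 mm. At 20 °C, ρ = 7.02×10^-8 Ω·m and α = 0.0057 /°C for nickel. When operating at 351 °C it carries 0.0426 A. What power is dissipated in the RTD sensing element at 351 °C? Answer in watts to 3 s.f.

0.00154 W

A = πr² = π(1.8300e-04 m)² = 1.052e-07 m²
R₍20₎ = ρL/A = (7.02×10^-8)(0.442)/(1.052e-07) = 0.2949 Ω
R₍351₎ = R₍20₎(1 + αΔT) = 0.2949 × (1 + 0.0057×331) = 0.8514 Ω
P = I²R = (0.0426)² × 0.8514 = 0.00154 W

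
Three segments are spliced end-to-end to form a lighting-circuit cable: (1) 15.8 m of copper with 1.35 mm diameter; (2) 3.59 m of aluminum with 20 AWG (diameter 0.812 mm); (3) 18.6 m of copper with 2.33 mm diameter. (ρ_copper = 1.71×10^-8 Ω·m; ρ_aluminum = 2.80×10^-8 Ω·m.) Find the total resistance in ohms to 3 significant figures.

0.457 Ω

Seg 1: A = π(d/2)² = π(6.7500e-04 m)² = 1.431e-06 m²
R_1 = (1.71×10^-8)(15.8)/(1.431e-06) = 0.1888 Ω
Seg 2: A = π(0.812/2 mm)² = π(4.0600e-04 m)² = 5.178e-07 m²
R_2 = (2.80×10^-8)(3.59)/(5.178e-07) = 0.1941 Ω
Seg 3: A = π(d/2)² = π(1.1650e-03 m)² = 4.264e-06 m²
R_3 = (1.71×10^-8)(18.6)/(4.264e-06) = 0.07459 Ω
R_total = R_1 + R_2 + R_3 = 0.457 Ω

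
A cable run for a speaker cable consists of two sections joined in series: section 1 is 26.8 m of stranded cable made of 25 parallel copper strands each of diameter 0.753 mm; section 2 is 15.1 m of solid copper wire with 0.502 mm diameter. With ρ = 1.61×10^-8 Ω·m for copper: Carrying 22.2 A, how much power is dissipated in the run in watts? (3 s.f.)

624 W

Section 1: A_strand = π(3.7650e-04)² = 4.453e-07 m²; R₁ = ρL/(N·A_s) = (1.61×10^-8)(26.8)/(25×4.453e-07) = 0.03876 Ω
Section 2: A = π(d/2)² = π(2.5100e-04 m)² = 1.979e-07 m²
R₂ = (1.61×10^-8)(15.1)/(1.979e-07) = 1.228 Ω
R = R₁ + R₂ = 1.267 Ω
P = I²R = (22.2)² × 1.267 = 624 W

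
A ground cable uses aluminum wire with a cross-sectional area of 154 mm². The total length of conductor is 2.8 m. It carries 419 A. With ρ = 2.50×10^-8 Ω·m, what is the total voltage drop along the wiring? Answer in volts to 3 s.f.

A = 154 mm² = 1.540e-04 m²
R = ρL/A = (2.50×10^-8)(2.8)/(1.540e-04) = 4.545×10^-4 Ω
V = IR = 419 × 4.545×10^-4 = 0.190 V

0.190 V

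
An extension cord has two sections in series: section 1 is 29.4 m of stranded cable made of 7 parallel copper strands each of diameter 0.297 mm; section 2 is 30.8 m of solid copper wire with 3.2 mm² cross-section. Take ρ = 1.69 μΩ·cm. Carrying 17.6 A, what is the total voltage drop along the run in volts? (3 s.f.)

20.9 V

ρ = 1.69 μΩ·cm = 1.69×10^-8 Ω·m
Section 1: A_strand = π(1.4850e-04)² = 6.928e-08 m²; R₁ = ρL/(N·A_s) = (1.69×10^-8)(29.4)/(7×6.928e-08) = 1.025 Ω
Section 2: A = 3.2 mm² = 3.200e-06 m²
R₂ = (1.69×10^-8)(30.8)/(3.200e-06) = 0.1627 Ω
R = R₁ + R₂ = 1.187 Ω
V = IR = 17.6 × 1.187 = 20.9 V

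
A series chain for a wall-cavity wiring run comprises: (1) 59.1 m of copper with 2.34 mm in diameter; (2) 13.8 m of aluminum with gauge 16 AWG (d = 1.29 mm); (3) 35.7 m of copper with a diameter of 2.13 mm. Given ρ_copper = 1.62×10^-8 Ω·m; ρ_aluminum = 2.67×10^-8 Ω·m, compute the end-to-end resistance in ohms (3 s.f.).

0.667 Ω

Seg 1: A = π(d/2)² = π(1.1700e-03 m)² = 4.301e-06 m²
R_1 = (1.62×10^-8)(59.1)/(4.301e-06) = 0.2226 Ω
Seg 2: A = π(1.29/2 mm)² = π(6.4500e-04 m)² = 1.307e-06 m²
R_2 = (2.67×10^-8)(13.8)/(1.307e-06) = 0.2819 Ω
Seg 3: A = π(d/2)² = π(1.0650e-03 m)² = 3.563e-06 m²
R_3 = (1.62×10^-8)(35.7)/(3.563e-06) = 0.1623 Ω
R_total = R_1 + R_2 + R_3 = 0.667 Ω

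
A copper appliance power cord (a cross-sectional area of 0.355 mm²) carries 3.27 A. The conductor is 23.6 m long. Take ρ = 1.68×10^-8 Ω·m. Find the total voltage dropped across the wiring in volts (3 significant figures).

3.65 V

A = 0.355 mm² = 3.550e-07 m²
R = ρL/A = (1.68×10^-8)(23.6)/(3.550e-07) = 1.117 Ω
V = IR = 3.27 × 1.117 = 3.65 V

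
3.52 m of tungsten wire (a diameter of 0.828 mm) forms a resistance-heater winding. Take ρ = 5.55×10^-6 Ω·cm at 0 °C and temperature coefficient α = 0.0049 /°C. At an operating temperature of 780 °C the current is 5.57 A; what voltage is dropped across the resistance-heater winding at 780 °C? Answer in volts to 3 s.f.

9.74 V

ρ = 5.55×10^-6 Ω·cm = 5.55×10^-8 Ω·m
A = π(d/2)² = π(4.1400e-04 m)² = 5.385e-07 m²
R₍0₎ = ρL/A = (5.55×10^-8)(3.52)/(5.385e-07) = 0.3628 Ω
R₍780₎ = R₍0₎(1 + αΔT) = 0.3628 × (1 + 0.0049×780) = 1.749 Ω
V = IR = 5.57 × 1.749 = 9.74 V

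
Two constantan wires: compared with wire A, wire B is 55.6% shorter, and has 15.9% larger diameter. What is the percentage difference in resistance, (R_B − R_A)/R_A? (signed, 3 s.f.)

R ∝ L/d², so R_B/R_A = (1 − 55.6/100) × (1 + 15.9/100)⁻²
= 0.444 × 0.7444 = 0.3305
(R_B − R_A)/R_A = 0.3305 − 1 = -66.9%

-66.9%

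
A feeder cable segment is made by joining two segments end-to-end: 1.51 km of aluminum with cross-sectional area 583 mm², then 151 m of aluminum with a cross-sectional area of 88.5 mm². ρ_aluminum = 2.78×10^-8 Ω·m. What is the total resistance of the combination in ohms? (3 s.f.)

Segment 1: A = 583 mm² = 5.830e-04 m²
R₁ = ρL/A = (2.78×10^-8)(1510)/(5.830e-04) = 0.072 Ω
Segment 2: A = 88.5 mm² = 8.850e-05 m²
R₂ = (2.78×10^-8)(151)/(8.850e-05) = 0.04743 Ω
R = R₁ + R₂ = 0.119 Ω

0.119 Ω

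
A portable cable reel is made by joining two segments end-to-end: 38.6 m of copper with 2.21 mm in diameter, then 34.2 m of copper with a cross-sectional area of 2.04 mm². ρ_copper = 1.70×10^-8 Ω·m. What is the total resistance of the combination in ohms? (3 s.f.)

Segment 1: A = π(d/2)² = π(1.1050e-03 m)² = 3.836e-06 m²
R₁ = ρL/A = (1.70×10^-8)(38.6)/(3.836e-06) = 0.1711 Ω
Segment 2: A = 2.04 mm² = 2.040e-06 m²
R₂ = (1.70×10^-8)(34.2)/(2.040e-06) = 0.285 Ω
R = R₁ + R₂ = 0.456 Ω

0.456 Ω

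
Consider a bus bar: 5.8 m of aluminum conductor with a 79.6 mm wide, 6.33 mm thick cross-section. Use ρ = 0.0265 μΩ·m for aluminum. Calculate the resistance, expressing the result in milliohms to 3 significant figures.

0.305 mΩ

ρ = 0.0265 μΩ·m = 2.65×10^-8 Ω·m
A = 79.6 × 6.33 mm² = 504 mm² = 5.039e-04 m²
R = ρL/A = (2.65×10^-8)(5.8 m)/(5.039e-04 m²) = 0.305 mΩ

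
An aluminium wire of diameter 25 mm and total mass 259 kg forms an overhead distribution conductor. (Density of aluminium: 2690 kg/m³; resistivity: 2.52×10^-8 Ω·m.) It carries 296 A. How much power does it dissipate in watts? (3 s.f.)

A = π(d/2)² = π(1.2500e-02 m)² = 4.9087e-04 m²
L = m/(density·A) = 259/(2690×4.9087e-04) = 196.1 m
R = ρL/A = (2.52×10^-8)(196.1)/(4.9087e-04) = 0.01007 Ω
P = I²R = (296)² × 0.01007 = 882 W

882 W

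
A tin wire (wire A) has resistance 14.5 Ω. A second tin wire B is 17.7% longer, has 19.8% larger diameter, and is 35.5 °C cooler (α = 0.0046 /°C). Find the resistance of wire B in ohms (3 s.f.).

R ∝ ρL/d² with ρ ∝ (1+αΔT), so R_B/R_A = (1 + 17.7/100) × (1 + 19.8/100)⁻² × (1 − 0.0046×35.5)
= 1.177 × 0.6968 × 0.8367 = 0.6862
R_B = 0.6862 × 14.5 = 9.95 Ω

9.95 Ω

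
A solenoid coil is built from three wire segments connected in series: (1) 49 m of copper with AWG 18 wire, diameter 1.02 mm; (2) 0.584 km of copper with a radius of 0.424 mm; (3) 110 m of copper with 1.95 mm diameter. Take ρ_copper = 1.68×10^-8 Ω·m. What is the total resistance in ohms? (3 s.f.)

Seg 1: A = π(1.02/2 mm)² = π(5.1000e-04 m)² = 8.171e-07 m²
R_1 = (1.68×10^-8)(49)/(8.171e-07) = 1.007 Ω
Seg 2: A = πr² = π(4.2400e-04 m)² = 5.648e-07 m²
R_2 = (1.68×10^-8)(584)/(5.648e-07) = 17.37 Ω
Seg 3: A = π(d/2)² = π(9.7500e-04 m)² = 2.986e-06 m²
R_3 = (1.68×10^-8)(110)/(2.986e-06) = 0.6188 Ω
R_total = R_1 + R_2 + R_3 = 19.0 Ω

19.0 Ω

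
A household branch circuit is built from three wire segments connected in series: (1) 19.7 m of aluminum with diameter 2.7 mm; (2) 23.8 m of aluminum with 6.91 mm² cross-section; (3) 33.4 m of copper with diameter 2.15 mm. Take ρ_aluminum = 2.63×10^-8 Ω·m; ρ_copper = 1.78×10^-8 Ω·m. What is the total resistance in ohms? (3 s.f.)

Seg 1: A = π(d/2)² = π(1.3500e-03 m)² = 5.726e-06 m²
R_1 = (2.63×10^-8)(19.7)/(5.726e-06) = 0.09049 Ω
Seg 2: A = 6.91 mm² = 6.910e-06 m²
R_2 = (2.63×10^-8)(23.8)/(6.910e-06) = 0.09058 Ω
Seg 3: A = π(d/2)² = π(1.0750e-03 m)² = 3.631e-06 m²
R_3 = (1.78×10^-8)(33.4)/(3.631e-06) = 0.1638 Ω
R_total = R_1 + R_2 + R_3 = 0.345 Ω

0.345 Ω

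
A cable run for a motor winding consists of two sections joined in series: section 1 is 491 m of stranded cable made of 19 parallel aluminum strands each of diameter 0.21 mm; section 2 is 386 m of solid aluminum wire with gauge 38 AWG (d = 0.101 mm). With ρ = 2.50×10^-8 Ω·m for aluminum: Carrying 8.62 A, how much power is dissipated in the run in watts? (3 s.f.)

Section 1: A_strand = π(1.0500e-04)² = 3.464e-08 m²; R₁ = ρL/(N·A_s) = (2.50×10^-8)(491)/(19×3.464e-08) = 18.65 Ω
Section 2: A = π(0.101/2 mm)² = π(5.0500e-05 m)² = 8.012e-09 m²
R₂ = (2.50×10^-8)(386)/(8.012e-09) = 1204 Ω
R = R₁ + R₂ = 1223 Ω
P = I²R = (8.62)² × 1223 = 90900 W

90900 W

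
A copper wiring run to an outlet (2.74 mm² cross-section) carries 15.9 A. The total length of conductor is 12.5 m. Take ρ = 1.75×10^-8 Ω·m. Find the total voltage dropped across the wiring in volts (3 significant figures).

1.27 V

A = 2.74 mm² = 2.740e-06 m²
R = ρL/A = (1.75×10^-8)(12.5)/(2.740e-06) = 0.07984 Ω
V = IR = 15.9 × 0.07984 = 1.27 V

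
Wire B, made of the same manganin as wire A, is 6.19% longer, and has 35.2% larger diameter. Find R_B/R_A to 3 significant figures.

0.581

R ∝ L/d², so R_B/R_A = (1 + 6.19/100) × (1 + 35.2/100)⁻²
= 1.062 × 0.5471 = 0.581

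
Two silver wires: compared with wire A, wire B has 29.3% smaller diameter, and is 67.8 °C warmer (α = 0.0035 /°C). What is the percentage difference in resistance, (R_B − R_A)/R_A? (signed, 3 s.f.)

148%

R ∝ ρL/d² with ρ ∝ (1+αΔT), so R_B/R_A = (1 − 29.3/100)⁻² × (1 + 0.0035×67.8)
= 2.001 × 1.237 = 2.475
(R_B − R_A)/R_A = 2.475 − 1 = 148%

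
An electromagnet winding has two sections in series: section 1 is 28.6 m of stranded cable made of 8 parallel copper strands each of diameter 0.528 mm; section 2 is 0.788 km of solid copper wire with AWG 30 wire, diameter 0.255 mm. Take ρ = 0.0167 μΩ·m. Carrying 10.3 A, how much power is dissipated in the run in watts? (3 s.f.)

ρ = 0.0167 μΩ·m = 1.67×10^-8 Ω·m
Section 1: A_strand = π(2.6400e-04)² = 2.190e-07 m²; R₁ = ρL/(N·A_s) = (1.67×10^-8)(28.6)/(8×2.190e-07) = 0.2727 Ω
Section 2: A = π(0.255/2 mm)² = π(1.2750e-04 m)² = 5.107e-08 m²
R₂ = (1.67×10^-8)(788)/(5.107e-08) = 257.7 Ω
R = R₁ + R₂ = 257.9 Ω
P = I²R = (10.3)² × 257.9 = 27400 W

27400 W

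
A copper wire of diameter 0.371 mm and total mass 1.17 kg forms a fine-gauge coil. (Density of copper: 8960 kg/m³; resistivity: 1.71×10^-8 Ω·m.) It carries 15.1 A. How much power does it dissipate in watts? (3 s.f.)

43600 W

A = π(d/2)² = π(1.8550e-04 m)² = 1.0810e-07 m²
L = m/(density·A) = 1.17/(8960×1.0810e-07) = 1208 m
R = ρL/A = (1.71×10^-8)(1208)/(1.0810e-07) = 191.1 Ω
P = I²R = (15.1)² × 191.1 = 43600 W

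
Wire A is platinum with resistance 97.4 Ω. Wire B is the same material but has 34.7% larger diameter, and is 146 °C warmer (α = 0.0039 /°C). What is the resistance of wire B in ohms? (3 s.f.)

84.2 Ω

R ∝ ρL/d² with ρ ∝ (1+αΔT), so R_B/R_A = (1 + 34.7/100)⁻² × (1 + 0.0039×146)
= 0.5511 × 1.569 = 0.865
R_B = 0.865 × 97.4 = 84.2 Ω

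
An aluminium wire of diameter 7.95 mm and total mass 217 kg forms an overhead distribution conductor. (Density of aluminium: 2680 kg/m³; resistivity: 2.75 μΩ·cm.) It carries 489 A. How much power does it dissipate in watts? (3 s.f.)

2.16×10^5 W

ρ = 2.75 μΩ·cm = 2.75×10^-8 Ω·m
A = π(d/2)² = π(3.9750e-03 m)² = 4.9639e-05 m²
L = m/(density·A) = 217/(2680×4.9639e-05) = 1631 m
R = ρL/A = (2.75×10^-8)(1631)/(4.9639e-05) = 0.9037 Ω
P = I²R = (489)² × 0.9037 = 2.16×10^5 W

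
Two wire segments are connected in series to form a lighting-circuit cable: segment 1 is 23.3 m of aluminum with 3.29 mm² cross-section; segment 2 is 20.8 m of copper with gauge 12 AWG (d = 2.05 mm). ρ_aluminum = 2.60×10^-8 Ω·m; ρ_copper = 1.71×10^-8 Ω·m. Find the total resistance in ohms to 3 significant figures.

0.292 Ω

Segment 1: A = 3.29 mm² = 3.290e-06 m²
R₁ = ρL/A = (2.60×10^-8)(23.3)/(3.290e-06) = 0.1841 Ω
Segment 2: A = π(2.05/2 mm)² = π(1.0250e-03 m)² = 3.301e-06 m²
R₂ = (1.71×10^-8)(20.8)/(3.301e-06) = 0.1078 Ω
R = R₁ + R₂ = 0.292 Ω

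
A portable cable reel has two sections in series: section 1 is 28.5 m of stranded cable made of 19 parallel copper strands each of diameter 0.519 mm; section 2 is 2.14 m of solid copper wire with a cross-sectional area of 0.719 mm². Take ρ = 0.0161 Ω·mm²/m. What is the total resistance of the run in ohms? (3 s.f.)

ρ = 0.0161 Ω·mm²/m = 1.61×10^-8 Ω·m
Section 1: A_strand = π(2.5950e-04)² = 2.116e-07 m²; R₁ = ρL/(N·A_s) = (1.61×10^-8)(28.5)/(19×2.116e-07) = 0.1142 Ω
Section 2: A = 0.719 mm² = 7.190e-07 m²
R₂ = (1.61×10^-8)(2.14)/(7.190e-07) = 0.04792 Ω
R = R₁ + R₂ = 0.162 Ω

0.162 Ω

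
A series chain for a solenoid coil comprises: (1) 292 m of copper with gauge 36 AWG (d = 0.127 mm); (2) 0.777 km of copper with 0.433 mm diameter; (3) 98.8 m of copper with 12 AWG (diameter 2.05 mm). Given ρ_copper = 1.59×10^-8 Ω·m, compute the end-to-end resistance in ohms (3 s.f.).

Seg 1: A = π(0.127/2 mm)² = π(6.3500e-05 m)² = 1.267e-08 m²
R_1 = (1.59×10^-8)(292)/(1.267e-08) = 366.5 Ω
Seg 2: A = π(d/2)² = π(2.1650e-04 m)² = 1.473e-07 m²
R_2 = (1.59×10^-8)(777)/(1.473e-07) = 83.9 Ω
Seg 3: A = π(2.05/2 mm)² = π(1.0250e-03 m)² = 3.301e-06 m²
R_3 = (1.59×10^-8)(98.8)/(3.301e-06) = 0.4759 Ω
R_total = R_1 + R_2 + R_3 = 451 Ω

451 Ω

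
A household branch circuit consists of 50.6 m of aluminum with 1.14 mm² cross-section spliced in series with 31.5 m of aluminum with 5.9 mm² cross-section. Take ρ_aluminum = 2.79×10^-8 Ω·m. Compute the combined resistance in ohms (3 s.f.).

1.39 Ω

Segment 1: A = 1.14 mm² = 1.140e-06 m²
R₁ = ρL/A = (2.79×10^-8)(50.6)/(1.140e-06) = 1.238 Ω
Segment 2: A = 5.9 mm² = 5.900e-06 m²
R₂ = (2.79×10^-8)(31.5)/(5.900e-06) = 0.149 Ω
R = R₁ + R₂ = 1.39 Ω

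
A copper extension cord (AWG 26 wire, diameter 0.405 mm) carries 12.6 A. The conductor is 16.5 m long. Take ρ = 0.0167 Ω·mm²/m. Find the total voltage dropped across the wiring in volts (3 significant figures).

ρ = 0.0167 Ω·mm²/m = 1.67×10^-8 Ω·m
A = π(0.405/2 mm)² = π(2.0250e-04 m)² = 1.288e-07 m²
R = ρL/A = (1.67×10^-8)(16.5)/(1.288e-07) = 2.139 Ω
V = IR = 12.6 × 2.139 = 27.0 V

27.0 V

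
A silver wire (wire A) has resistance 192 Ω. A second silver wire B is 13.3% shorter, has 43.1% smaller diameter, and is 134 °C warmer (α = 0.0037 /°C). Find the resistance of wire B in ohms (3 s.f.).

R ∝ ρL/d² with ρ ∝ (1+αΔT), so R_B/R_A = (1 − 13.3/100) × (1 − 43.1/100)⁻² × (1 + 0.0037×134)
= 0.867 × 3.089 × 1.496 = 4.006
R_B = 4.006 × 192 = 769 Ω

769 Ω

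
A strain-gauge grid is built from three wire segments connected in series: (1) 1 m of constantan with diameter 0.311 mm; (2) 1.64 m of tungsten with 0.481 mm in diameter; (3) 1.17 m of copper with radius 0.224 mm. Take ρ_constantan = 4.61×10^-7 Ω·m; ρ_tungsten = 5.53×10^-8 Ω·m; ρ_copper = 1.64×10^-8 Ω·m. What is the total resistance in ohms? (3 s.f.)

6.69 Ω

Seg 1: A = π(d/2)² = π(1.5550e-04 m)² = 7.596e-08 m²
R_1 = (4.61×10^-7)(1)/(7.596e-08) = 6.069 Ω
Seg 2: A = π(d/2)² = π(2.4050e-04 m)² = 1.817e-07 m²
R_2 = (5.53×10^-8)(1.64)/(1.817e-07) = 0.4991 Ω
Seg 3: A = πr² = π(2.2400e-04 m)² = 1.576e-07 m²
R_3 = (1.64×10^-8)(1.17)/(1.576e-07) = 0.1217 Ω
R_total = R_1 + R_2 + R_3 = 6.69 Ω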